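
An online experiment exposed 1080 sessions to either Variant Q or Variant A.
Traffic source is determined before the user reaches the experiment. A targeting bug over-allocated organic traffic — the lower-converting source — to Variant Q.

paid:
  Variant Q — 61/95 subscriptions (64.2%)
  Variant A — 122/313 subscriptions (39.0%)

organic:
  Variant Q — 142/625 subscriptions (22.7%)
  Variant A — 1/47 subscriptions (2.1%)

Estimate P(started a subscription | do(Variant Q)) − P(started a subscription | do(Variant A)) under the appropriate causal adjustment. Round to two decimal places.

The traffic source-specific comparison favours Variant Q throughout, but the pooled figures favour Variant A. The question is whether to condition on traffic source.
Here traffic source is a common cause — it drives both which variant a case falls under and the outcome. The crude comparison mixes populations; the stratum-specific rates are the causally relevant ones.
Adjusting over the population distribution of traffic source: 0.378·(0.642−0.390) + 0.622·(0.227−0.021) = +0.223.

+0.22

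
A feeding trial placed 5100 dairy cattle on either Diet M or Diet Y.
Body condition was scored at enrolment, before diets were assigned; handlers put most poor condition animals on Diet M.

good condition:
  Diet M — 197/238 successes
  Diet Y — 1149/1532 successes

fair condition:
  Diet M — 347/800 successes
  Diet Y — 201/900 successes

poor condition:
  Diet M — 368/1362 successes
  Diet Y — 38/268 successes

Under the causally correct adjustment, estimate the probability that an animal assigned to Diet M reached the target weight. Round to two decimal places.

0.52

Here starting body condition is a common cause — it drives both which diet a case falls under and the outcome. The crude comparison mixes populations; the stratum-specific rates are the causally relevant ones.
Standardising Diet M to the population starting body condition mix: 0.347·197/238 + 0.333·347/800 + 0.320·368/1362 = 0.518.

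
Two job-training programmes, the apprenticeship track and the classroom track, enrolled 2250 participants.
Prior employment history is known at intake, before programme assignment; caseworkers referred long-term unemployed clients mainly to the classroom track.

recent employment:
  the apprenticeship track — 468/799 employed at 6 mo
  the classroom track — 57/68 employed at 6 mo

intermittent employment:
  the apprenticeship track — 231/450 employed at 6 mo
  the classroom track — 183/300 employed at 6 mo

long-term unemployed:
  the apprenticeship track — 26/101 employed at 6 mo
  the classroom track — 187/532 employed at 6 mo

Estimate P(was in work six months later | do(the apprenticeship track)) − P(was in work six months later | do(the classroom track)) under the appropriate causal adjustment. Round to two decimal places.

-0.16

Here prior employment history is a common cause — it drives both which programme a case falls under and the outcome. The crude comparison mixes populations; the stratum-specific rates are the causally relevant ones.
Adjusting over the population distribution of prior employment history: 0.385·(0.586−0.838) + 0.333·(0.513−0.610) + 0.281·(0.257−0.352) = -0.156.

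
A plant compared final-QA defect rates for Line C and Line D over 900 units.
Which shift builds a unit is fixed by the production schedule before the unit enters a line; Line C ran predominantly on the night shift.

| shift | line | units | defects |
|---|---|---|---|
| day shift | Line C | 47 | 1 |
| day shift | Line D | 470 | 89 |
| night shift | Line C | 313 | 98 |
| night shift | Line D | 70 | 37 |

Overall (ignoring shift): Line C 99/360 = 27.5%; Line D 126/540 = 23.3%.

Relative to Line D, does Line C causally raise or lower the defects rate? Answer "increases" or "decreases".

decreases

Shift is set before the line has any effect — it is not caused by the line — and it independently drives the outcome. That makes it a confounder, so the causal comparison is within shift levels.
Within each level — day shift: 2.1% vs 18.9%; night shift: 31.3% vs 52.9% — Line C is lower every time.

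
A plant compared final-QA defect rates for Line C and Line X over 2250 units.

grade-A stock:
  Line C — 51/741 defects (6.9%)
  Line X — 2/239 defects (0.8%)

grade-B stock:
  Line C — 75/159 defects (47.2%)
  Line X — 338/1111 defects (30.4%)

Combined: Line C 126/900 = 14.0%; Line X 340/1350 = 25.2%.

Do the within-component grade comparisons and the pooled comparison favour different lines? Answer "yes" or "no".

Within each component grade level (grade-A stock 6.9% vs 0.8%; grade-B stock 47.2% vs 30.4%), Line X has the lower rate every time. Pooled: 14.0% vs 25.2% — Line C has the lower rate overall. The two comparisons disagree.

yes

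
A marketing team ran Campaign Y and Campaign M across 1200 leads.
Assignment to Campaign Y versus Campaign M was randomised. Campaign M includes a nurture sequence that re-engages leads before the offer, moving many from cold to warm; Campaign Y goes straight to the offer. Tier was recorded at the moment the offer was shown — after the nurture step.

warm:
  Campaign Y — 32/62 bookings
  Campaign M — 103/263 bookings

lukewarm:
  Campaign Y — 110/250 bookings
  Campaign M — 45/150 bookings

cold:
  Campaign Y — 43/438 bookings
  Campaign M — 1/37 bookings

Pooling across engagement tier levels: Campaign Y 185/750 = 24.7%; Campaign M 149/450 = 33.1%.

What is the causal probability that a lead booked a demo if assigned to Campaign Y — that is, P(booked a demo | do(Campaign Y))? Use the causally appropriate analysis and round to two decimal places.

0.25

Engagement tier is downstream of the campaign. One should not condition on a consequence of treatment, so the overall rates are the right comparison.
So P(outcome | do(Campaign Y)) is just the pooled rate for Campaign Y: 185/750 = 0.247.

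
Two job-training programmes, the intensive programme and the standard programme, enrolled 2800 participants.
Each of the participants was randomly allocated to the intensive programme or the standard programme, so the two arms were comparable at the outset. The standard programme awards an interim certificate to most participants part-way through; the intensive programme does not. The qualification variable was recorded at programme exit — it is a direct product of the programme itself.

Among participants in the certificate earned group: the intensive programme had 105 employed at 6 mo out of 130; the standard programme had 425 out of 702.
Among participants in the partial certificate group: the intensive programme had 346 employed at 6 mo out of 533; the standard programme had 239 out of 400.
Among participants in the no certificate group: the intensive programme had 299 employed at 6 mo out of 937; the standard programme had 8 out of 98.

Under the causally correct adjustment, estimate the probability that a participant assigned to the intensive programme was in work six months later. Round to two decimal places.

The distribution of qualification attained during the programme is itself part of what the programme does — it is an intermediate outcome. Holding it fixed would remove that part of the effect; the total effect is the pooled difference.
So P(outcome | do(the intensive programme)) is just the pooled rate for the intensive programme: 750/1600 = 0.469.

0.47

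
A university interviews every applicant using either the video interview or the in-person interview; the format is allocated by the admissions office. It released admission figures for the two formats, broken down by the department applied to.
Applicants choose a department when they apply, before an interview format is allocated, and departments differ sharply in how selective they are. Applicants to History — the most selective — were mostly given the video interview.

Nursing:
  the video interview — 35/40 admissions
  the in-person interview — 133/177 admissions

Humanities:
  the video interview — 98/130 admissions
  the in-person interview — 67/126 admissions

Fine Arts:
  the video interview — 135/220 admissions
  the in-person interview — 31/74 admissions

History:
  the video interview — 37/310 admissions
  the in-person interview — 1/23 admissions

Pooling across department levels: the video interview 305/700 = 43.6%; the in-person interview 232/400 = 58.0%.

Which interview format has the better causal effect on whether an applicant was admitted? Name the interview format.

the video interview

The imbalance in department arose from how applicants were allocated, not from anything the interview format did; and department independently affects the outcome. The pooled gap is confounded — condition on department.
Within each level — Nursing: 87.5% vs 75.1%; Humanities: 75.4% vs 53.2%; Fine Arts: 61.4% vs 41.9%; History: 11.9% vs 4.3% — the video interview is higher every time.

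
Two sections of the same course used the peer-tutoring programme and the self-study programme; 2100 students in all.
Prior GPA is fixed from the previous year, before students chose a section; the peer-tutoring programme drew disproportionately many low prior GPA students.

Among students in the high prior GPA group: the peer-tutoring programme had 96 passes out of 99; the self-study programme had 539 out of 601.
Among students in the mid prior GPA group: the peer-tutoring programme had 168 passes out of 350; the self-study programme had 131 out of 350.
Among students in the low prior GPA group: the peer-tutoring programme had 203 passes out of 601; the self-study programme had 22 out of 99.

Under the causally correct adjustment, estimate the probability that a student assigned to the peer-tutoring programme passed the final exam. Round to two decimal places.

0.60

The prior GPA band-specific comparison favours the peer-tutoring programme throughout, but the pooled figures favour the self-study programme. The question is whether to condition on prior GPA band.
Prior GPA band differs across teaching methods for reasons unrelated to any effect of the teaching method itself, and it separately predicts the outcome — a classic confounder. We must compare within prior GPA band levels.
Standardising the peer-tutoring programme to the population prior GPA band mix: 0.333·96/99 + 0.333·168/350 + 0.333·203/601 = 0.596.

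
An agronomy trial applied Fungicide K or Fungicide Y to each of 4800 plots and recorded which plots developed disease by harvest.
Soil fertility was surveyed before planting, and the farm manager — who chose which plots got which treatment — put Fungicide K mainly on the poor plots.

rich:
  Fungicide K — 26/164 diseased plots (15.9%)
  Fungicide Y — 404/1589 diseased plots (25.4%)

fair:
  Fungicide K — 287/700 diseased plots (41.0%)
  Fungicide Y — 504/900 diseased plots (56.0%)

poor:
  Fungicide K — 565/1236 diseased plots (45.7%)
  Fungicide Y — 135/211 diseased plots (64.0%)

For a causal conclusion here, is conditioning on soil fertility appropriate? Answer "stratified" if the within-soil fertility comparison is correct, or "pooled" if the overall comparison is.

stratified

Soil fertility satisfies the back-door criterion: it is not a descendant of the fungicide, and it blocks the spurious path from fungicide to outcome. Adjusting for it (i.e., using the within-soil fertility rates) gives the causal effect.
Within each level — rich: 15.9% vs 25.4%; fair: 41.0% vs 56.0%; poor: 45.7% vs 64.0% — Fungicide K is lower every time.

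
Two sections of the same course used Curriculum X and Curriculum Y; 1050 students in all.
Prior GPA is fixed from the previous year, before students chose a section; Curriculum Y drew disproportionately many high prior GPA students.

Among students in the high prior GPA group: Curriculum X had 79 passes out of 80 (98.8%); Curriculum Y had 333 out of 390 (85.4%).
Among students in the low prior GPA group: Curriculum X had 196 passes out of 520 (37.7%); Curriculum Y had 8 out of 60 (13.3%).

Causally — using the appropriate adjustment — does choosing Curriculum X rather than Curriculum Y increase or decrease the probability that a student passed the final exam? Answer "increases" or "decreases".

The prior GPA band-specific comparison favours Curriculum X throughout, but the pooled figures favour Curriculum Y. The question is whether to condition on prior GPA band.
Here prior GPA band is a common cause — it drives both which teaching method a case falls under and the outcome. The crude comparison mixes populations; the stratum-specific rates are the causally relevant ones.
Within each level — high prior GPA: 98.8% vs 85.4%; low prior GPA: 37.7% vs 13.3% — Curriculum X is higher every time.

increases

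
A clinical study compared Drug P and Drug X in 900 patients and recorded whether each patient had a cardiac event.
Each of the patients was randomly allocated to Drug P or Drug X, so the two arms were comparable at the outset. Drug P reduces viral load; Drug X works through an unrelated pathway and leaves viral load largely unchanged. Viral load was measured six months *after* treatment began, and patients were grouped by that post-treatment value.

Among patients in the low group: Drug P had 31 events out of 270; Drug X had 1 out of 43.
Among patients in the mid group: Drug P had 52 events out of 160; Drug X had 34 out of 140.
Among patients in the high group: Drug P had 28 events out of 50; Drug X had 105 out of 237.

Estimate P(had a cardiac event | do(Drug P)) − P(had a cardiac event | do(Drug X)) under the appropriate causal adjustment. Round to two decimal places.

-0.10

Viral load is recorded after the drug and is itself shifted by it — it sits on the causal path from drug to outcome. Conditioning on a mediator would strip out part of the effect we want; the pooled comparison gives the total causal effect.
The causal difference is the pooled difference: 0.231 − 0.333 = -0.102.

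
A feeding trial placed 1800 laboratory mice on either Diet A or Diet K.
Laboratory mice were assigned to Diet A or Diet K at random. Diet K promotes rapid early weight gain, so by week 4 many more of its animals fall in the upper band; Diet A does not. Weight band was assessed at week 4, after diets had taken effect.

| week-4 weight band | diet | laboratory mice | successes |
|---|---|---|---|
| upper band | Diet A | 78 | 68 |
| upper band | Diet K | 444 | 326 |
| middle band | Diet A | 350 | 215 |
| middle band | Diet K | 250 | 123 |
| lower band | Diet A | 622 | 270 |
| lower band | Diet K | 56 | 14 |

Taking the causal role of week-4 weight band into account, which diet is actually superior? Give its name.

Week-4 weight band is recorded after the diet and is itself shifted by it — it sits on the causal path from diet to outcome. Conditioning on a mediator would strip out part of the effect we want; the pooled comparison gives the total causal effect.
Pooled: Diet A 52.7% vs Diet K 61.7%; Diet K is higher overall.

Diet K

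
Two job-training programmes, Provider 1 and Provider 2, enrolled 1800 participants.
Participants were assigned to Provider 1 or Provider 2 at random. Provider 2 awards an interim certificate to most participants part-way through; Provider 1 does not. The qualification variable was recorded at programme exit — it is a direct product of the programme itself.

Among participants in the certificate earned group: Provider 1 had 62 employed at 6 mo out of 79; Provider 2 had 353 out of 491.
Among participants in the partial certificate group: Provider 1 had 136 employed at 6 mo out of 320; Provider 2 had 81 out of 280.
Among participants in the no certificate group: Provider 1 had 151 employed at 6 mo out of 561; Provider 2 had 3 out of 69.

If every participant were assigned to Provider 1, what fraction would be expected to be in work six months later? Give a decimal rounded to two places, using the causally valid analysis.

0.36

Because the programme influences qualification attained during the programme, qualification attained during the programme is a post-treatment mediator, not a confounder. Stratifying on it would bias the estimate; the causal effect is the crude pooled difference.
So P(outcome | do(Provider 1)) is just the pooled rate for Provider 1: 349/960 = 0.364.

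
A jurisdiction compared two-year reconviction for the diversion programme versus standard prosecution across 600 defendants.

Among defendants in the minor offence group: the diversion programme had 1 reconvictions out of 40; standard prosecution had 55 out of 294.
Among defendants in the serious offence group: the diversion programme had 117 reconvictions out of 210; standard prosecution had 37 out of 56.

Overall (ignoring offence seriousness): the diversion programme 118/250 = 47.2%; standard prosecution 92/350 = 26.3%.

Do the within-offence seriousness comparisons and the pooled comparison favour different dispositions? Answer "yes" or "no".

yes

Within each offence seriousness level (minor offence 2.5% vs 18.7%; serious offence 55.7% vs 66.1%), the diversion programme has the lower rate every time. Pooled: 47.2% vs 26.3% — standard prosecution has the lower rate overall. The two comparisons disagree.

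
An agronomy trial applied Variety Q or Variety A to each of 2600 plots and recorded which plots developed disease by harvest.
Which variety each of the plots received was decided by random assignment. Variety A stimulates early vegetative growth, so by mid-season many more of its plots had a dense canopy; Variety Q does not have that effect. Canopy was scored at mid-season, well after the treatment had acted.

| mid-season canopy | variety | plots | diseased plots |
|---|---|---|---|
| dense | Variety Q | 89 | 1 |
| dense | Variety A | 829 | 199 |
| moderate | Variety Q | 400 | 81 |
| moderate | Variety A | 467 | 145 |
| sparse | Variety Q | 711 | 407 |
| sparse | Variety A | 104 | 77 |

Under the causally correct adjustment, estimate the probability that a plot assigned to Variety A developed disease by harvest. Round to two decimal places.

Mid-season canopy is downstream of the variety. One should not condition on a consequence of treatment, so the overall rates are the right comparison.
So P(outcome | do(Variety A)) is just the pooled rate for Variety A: 421/1400 = 0.301.

0.30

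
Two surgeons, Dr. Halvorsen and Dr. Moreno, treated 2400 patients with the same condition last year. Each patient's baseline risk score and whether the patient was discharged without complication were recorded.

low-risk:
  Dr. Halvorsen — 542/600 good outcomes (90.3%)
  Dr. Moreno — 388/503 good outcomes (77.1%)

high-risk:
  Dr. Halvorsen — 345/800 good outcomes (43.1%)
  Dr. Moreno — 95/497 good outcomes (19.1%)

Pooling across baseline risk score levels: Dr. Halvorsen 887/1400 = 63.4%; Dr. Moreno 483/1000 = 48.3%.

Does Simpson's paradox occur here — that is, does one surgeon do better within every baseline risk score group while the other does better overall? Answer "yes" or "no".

no

Within each baseline risk score level (low-risk 90.3% vs 77.1%; high-risk 43.1% vs 19.1%), Dr. Halvorsen has the higher rate every time. Pooled: 63.4% vs 48.3% — Dr. Halvorsen has the higher rate overall. They agree.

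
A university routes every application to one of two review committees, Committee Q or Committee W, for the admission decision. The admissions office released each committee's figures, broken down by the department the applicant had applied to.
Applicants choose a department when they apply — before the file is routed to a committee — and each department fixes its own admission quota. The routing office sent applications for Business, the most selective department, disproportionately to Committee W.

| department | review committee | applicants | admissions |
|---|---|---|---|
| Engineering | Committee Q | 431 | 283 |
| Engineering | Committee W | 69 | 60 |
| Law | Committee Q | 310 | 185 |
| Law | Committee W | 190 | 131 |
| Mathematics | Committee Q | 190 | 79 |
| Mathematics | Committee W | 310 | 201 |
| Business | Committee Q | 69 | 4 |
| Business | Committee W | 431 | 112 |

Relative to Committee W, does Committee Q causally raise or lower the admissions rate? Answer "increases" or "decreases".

The stratified and pooled comparisons disagree (Committee W wins within each department; Committee Q wins overall), so the answer turns on the causal role of department.
Since department is a pre-existing factor (not a product of the review committee) and it affects the outcome on its own, it is a confounder. The stratified rates, not the pooled rate, identify the causal effect.
Within each level — Engineering: 65.7% vs 87.0%; Law: 59.7% vs 68.9%; Mathematics: 41.6% vs 64.8%; Business: 5.8% vs 26.0% — Committee W is higher every time.

decreases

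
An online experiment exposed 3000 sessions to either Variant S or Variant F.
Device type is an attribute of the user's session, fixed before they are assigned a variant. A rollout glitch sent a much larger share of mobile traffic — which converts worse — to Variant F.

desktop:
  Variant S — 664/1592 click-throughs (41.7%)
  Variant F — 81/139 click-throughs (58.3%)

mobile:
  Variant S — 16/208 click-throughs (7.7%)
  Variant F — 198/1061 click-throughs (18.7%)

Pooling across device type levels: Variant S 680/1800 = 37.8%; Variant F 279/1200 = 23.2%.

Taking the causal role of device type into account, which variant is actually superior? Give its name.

Nothing the variant does changes device type; the imbalance is an allocation artefact. With device type also predicting the outcome, the pooled figure is confounded, and the within-stratum comparison is the causal one.
Within each level — desktop: 41.7% vs 58.3%; mobile: 7.7% vs 18.7% — Variant F is higher every time.

Variant F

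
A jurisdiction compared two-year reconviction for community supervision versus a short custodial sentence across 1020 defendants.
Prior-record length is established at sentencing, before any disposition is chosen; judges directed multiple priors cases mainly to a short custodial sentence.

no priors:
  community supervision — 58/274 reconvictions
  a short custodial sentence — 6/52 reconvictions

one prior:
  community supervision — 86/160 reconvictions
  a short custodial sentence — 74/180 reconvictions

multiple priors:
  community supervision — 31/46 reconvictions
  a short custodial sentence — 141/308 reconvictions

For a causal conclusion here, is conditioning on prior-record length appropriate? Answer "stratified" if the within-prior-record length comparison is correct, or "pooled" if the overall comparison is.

Nothing the disposition does changes prior-record length; the imbalance is an allocation artefact. With prior-record length also predicting the outcome, the pooled figure is confounded, and the within-stratum comparison is the causal one.
Within each level — no priors: 21.2% vs 11.5%; one prior: 53.8% vs 41.1%; multiple priors: 67.4% vs 45.8% — a short custodial sentence is lower every time.

stratified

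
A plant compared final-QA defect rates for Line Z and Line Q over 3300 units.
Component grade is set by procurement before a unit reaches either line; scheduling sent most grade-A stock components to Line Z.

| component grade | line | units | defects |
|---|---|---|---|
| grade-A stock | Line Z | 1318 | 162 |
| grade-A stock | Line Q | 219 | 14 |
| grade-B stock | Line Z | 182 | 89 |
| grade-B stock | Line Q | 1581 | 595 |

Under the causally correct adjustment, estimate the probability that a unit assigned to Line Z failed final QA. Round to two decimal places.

Component grade is set before the line has any effect — it is not caused by the line — and it independently drives the outcome. That makes it a confounder, so the causal comparison is within component grade levels.
Standardising Line Z to the population component grade mix: 0.466·162/1318 + 0.534·89/182 = 0.318.

0.32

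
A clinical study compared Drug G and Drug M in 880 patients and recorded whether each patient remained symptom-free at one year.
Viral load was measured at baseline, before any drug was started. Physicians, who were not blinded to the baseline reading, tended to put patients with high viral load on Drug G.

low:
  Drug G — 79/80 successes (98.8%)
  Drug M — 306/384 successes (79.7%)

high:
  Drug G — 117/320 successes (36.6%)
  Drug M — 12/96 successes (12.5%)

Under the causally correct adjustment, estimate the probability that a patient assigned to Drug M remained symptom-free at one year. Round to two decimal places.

0.48

Drug G is higher inside every viral load stratum but Drug M is higher in aggregate. Whether to stratify depends on how viral load relates to the drug.
Viral load differs across drugs for reasons unrelated to any effect of the drug itself, and it separately predicts the outcome — a classic confounder. We must compare within viral load levels.
Standardising Drug M to the population viral load mix: 0.527·306/384 + 0.473·12/96 = 0.479.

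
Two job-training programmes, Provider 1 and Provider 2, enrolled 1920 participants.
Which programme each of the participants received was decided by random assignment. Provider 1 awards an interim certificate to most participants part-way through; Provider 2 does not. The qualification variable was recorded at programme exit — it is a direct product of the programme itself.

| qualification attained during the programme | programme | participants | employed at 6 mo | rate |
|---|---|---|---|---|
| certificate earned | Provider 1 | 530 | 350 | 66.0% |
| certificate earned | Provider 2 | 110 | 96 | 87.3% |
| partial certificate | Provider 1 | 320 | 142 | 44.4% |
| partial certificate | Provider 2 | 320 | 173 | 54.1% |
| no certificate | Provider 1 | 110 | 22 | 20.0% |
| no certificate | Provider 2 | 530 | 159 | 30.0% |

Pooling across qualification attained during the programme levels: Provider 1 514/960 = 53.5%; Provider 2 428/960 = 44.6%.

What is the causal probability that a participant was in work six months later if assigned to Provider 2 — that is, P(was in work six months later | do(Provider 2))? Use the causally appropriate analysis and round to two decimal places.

Stratifying would compare programmes among participants the programmes themselves sorted into qualification attained during the programme groups — a form of selection on an intermediate. The unconditioned pooled rates give the total causal effect.
So P(outcome | do(Provider 2)) is just the pooled rate for Provider 2: 428/960 = 0.446.

0.45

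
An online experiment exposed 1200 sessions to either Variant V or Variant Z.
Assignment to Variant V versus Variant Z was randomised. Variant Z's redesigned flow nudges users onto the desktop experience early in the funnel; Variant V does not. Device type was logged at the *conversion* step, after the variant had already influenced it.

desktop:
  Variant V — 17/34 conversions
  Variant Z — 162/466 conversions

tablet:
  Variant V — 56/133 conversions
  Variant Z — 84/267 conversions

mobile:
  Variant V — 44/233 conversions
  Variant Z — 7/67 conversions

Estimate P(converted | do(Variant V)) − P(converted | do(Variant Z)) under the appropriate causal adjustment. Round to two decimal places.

-0.02

Variant V is higher inside every device type stratum but Variant Z is higher in aggregate. Whether to stratify depends on how device type relates to the variant.
The distribution of device type is itself part of what the variant does — it is an intermediate outcome. Holding it fixed would remove that part of the effect; the total effect is the pooled difference.
The causal difference is the pooled difference: 0.292 − 0.316 = -0.024.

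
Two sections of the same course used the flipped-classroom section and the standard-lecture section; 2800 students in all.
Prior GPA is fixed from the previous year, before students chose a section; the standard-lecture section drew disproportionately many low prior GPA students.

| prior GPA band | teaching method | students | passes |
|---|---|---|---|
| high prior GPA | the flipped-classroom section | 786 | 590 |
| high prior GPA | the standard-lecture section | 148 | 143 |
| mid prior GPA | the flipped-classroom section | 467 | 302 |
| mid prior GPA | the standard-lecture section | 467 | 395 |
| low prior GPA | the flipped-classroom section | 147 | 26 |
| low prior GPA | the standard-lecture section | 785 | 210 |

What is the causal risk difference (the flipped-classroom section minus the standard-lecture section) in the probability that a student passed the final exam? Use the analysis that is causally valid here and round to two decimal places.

-0.17

the standard-lecture section is higher inside every prior GPA band stratum but the flipped-classroom section is higher in aggregate. Whether to stratify depends on how prior GPA band relates to the teaching method.
Here prior GPA band is a common cause — it drives both which teaching method a case falls under and the outcome. The crude comparison mixes populations; the stratum-specific rates are the causally relevant ones.
Adjusting over the population distribution of prior GPA band: 0.334·(0.751−0.966) + 0.334·(0.647−0.846) + 0.333·(0.177−0.268) = -0.169.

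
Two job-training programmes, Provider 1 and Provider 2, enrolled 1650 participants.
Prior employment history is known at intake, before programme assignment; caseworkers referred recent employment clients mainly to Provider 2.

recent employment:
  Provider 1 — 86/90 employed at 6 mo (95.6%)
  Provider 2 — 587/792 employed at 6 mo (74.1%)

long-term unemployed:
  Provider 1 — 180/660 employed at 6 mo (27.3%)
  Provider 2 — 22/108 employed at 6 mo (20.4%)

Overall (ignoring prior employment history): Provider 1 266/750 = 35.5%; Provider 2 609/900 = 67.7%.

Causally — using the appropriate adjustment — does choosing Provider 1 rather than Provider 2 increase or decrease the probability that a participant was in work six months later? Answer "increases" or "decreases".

increases

Prior employment history differs across programmes for reasons unrelated to any effect of the programme itself, and it separately predicts the outcome — a classic confounder. We must compare within prior employment history levels.
Within each level — recent employment: 95.6% vs 74.1%; long-term unemployed: 27.3% vs 20.4% — Provider 1 is higher every time.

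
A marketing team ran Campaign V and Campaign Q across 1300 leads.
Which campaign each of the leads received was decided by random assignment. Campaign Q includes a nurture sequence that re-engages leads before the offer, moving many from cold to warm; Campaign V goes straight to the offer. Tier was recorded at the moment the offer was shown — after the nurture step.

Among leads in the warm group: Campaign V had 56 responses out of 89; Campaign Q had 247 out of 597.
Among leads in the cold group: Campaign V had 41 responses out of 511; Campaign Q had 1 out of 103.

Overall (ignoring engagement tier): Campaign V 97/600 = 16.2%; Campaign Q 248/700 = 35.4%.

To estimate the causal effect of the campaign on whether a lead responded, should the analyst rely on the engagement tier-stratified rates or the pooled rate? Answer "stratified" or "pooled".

pooled

Campaign V is higher inside every engagement tier stratum but Campaign Q is higher in aggregate. Whether to stratify depends on how engagement tier relates to the campaign.
Engagement tier is downstream of the campaign. One should not condition on a consequence of treatment, so the overall rates are the right comparison.
Pooled: Campaign V 16.2% vs Campaign Q 35.4%; Campaign Q is higher overall.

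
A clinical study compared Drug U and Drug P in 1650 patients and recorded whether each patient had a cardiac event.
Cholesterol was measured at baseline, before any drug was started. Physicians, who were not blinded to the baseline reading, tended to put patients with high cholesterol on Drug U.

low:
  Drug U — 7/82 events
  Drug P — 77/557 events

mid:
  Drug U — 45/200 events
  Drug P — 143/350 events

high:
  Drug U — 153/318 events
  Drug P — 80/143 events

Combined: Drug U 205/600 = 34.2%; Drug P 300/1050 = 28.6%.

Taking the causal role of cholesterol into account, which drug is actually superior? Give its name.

The stratified and pooled comparisons disagree (Drug U wins within each cholesterol; Drug P wins overall), so the answer turns on the causal role of cholesterol.
Here cholesterol is a common cause — it drives both which drug a case falls under and the outcome. The crude comparison mixes populations; the stratum-specific rates are the causally relevant ones.
Within each level — low: 8.5% vs 13.8%; mid: 22.5% vs 40.9%; high: 48.1% vs 55.9% — Drug U is lower every time.

Drug U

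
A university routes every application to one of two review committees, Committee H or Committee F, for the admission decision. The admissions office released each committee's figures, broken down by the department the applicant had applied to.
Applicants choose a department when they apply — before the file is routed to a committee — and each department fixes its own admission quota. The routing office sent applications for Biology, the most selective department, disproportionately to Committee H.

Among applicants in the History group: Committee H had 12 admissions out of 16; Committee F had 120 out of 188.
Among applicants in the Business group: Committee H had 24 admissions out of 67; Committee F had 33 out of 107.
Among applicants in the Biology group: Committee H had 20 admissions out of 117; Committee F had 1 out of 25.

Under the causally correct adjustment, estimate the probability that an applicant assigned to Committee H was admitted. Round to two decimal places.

0.46

Department is set before the review committee has any effect — it is not caused by the review committee — and it independently drives the outcome. That makes it a confounder, so the causal comparison is within department levels.
Standardising Committee H to the population department mix: 0.392·12/16 + 0.335·24/67 + 0.273·20/117 = 0.461.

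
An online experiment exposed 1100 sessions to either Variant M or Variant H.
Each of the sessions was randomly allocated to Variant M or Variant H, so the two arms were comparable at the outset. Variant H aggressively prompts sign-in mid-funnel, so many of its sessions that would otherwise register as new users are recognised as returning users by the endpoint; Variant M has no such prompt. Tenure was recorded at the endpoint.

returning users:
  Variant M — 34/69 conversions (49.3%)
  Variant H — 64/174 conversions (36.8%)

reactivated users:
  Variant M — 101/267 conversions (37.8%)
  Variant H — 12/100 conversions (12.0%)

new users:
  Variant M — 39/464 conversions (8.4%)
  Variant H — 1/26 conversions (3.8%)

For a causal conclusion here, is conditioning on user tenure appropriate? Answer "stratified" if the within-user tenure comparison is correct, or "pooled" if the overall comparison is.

pooled

Variant M is higher inside every user tenure stratum but Variant H is higher in aggregate. Whether to stratify depends on how user tenure relates to the variant.
Stratifying would compare variants among sessions the variants themselves sorted into user tenure groups — a form of selection on an intermediate. The unconditioned pooled rates give the total causal effect.
Pooled: Variant M 21.8% vs Variant H 25.7%; Variant H is higher overall.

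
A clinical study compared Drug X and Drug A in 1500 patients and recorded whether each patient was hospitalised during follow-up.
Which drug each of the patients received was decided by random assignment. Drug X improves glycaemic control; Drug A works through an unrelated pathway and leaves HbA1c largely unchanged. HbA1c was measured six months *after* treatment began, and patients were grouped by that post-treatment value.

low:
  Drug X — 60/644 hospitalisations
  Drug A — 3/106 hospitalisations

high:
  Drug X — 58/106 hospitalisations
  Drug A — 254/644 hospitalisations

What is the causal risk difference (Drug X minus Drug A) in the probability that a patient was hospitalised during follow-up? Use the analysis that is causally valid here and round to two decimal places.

Stratifying would compare drugs among patients the drugs themselves sorted into HbA1c groups — a form of selection on an intermediate. The unconditioned pooled rates give the total causal effect.
The causal difference is the pooled difference: 0.157 − 0.343 = -0.185.

-0.19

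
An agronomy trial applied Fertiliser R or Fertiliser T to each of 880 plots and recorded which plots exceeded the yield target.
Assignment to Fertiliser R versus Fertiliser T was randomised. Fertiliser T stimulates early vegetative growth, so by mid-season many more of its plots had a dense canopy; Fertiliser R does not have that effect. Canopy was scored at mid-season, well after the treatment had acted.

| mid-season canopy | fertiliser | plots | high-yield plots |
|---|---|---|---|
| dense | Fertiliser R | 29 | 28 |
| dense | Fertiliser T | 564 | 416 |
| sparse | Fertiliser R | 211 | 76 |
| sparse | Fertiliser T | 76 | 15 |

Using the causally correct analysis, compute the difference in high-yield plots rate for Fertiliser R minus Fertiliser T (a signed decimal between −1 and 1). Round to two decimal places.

The distribution of mid-season canopy is itself part of what the fertiliser does — it is an intermediate outcome. Holding it fixed would remove that part of the effect; the total effect is the pooled difference.
The causal difference is the pooled difference: 0.433 − 0.673 = -0.240.

-0.24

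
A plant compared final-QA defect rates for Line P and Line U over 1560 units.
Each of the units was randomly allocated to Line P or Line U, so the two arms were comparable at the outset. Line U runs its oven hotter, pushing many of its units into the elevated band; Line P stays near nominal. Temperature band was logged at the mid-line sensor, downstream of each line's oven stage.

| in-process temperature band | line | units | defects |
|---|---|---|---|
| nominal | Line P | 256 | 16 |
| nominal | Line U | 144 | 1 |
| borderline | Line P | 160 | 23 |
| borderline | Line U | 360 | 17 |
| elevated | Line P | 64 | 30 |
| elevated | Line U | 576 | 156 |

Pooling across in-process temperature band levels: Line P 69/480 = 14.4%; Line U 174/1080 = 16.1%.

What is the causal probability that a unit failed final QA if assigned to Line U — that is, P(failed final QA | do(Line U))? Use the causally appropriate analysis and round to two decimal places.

The in-process temperature band-specific comparison favours Line U throughout, but the pooled figures favour Line P. The question is whether to condition on in-process temperature band.
In-process temperature band lies on the pathway line → in-process temperature band → outcome, so adjusting for it blocks the indirect effect. For the total causal effect of line, use the unadjusted pooled rates.
So P(outcome | do(Line U)) is just the pooled rate for Line U: 174/1080 = 0.161.

0.16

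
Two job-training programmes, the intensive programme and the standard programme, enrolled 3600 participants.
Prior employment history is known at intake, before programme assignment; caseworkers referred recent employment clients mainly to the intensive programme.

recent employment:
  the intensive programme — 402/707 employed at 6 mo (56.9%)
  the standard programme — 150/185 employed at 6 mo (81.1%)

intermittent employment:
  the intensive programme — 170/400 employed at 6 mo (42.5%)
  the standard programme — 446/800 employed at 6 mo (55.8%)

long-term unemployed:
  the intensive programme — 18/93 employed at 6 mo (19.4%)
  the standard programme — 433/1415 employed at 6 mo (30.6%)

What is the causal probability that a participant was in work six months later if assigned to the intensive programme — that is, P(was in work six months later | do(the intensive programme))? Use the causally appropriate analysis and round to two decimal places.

0.36

The stratified and pooled comparisons disagree (the standard programme wins within each prior employment history; the intensive programme wins overall), so the answer turns on the causal role of prior employment history.
Here prior employment history is a common cause — it drives both which programme a case falls under and the outcome. The crude comparison mixes populations; the stratum-specific rates are the causally relevant ones.
Standardising the intensive programme to the population prior employment history mix: 0.248·402/707 + 0.333·170/400 + 0.419·18/93 = 0.364.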